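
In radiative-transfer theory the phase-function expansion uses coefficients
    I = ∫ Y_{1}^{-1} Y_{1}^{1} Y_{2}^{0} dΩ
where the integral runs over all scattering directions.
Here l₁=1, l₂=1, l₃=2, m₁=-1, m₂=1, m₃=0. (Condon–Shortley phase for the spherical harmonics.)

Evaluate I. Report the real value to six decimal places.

m-sum 0 ✓  L=4 even ✓  0≤2≤2 ✓
Π(2lᵢ+1) = 3×3×5 = 45
triangle coeff Δ(1,1,2) = 1/30
Σ_t [0,0]: t=0:+1/1 = 1/1
(3j)²=2/15 [(1 1 2; 0 0 0)], sign=+1
Σ_t [0,0]: t=0:+1/4 = 1/4
(3j)²=1/30 [(1 1 2; -1 1 0)], sign=+1
⇒ 4πI² = 1/5
I = (+1)√(1/5/(4π)) = 0.12615663

0.126157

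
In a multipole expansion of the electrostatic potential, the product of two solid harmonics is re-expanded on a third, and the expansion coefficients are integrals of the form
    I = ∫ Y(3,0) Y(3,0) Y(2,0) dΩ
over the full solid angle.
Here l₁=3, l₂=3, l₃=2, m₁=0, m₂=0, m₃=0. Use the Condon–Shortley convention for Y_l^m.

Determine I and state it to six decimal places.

0.168209

m-sum 0 ✓  L=8 even ✓  0≤2≤6 ✓
Π(2lᵢ+1) = 7×7×5 = 245
triangle coeff Δ(3,3,2) = 1/3780
Σ_t [1,3]: t=1:−1/24 t=2:+1/4 t=3:−1/24 = 1/6
(3j)²=4/105 [(3 3 2; 0 0 0)], sign=+1
(m-triple is (0,0,0) — same symbol as above.)
⇒ 4πI² = 16/45
I = (+1)√(16/45/(4π)) = 0.16820883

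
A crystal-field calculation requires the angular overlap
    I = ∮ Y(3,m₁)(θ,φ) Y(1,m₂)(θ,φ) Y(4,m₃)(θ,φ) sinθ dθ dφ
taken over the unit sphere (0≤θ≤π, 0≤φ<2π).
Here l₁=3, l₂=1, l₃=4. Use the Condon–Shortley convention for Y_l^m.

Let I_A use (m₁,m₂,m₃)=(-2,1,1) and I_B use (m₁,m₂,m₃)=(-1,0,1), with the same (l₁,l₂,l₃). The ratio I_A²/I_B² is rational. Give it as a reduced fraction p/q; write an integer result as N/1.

Shared (l₁,l₂,l₃)=(3,1,4): N and (l;000)² cancel in I_A²/I_B².
A: Δ = 0!·6!·2!/9! = 1/252; Racah Σ t=0..0: t=0:+1/240 = 1/240; ⇒ 3j(3 1 4; -2 1 1)² = 1/84, sgn -1
B: Δ = 0!·6!·2!/9! = 1/252; Racah Σ t=0..0: t=0:+1/48 = 1/48; ⇒ 3j(3 1 4; -1 0 1)² = 5/84, sgn -1
I_A²/I_B² = (1/84)/(5/84) = 1/5

1/5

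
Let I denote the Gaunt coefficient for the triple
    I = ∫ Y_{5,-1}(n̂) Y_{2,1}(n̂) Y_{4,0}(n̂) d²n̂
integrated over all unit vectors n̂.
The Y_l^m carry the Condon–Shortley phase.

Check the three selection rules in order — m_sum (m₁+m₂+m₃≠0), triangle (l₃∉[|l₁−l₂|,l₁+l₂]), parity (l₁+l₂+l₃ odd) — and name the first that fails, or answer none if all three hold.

parity

m₁+m₂+m₃ = -1 + 1 + 0 = 0  ✓
triangle: |5−2|=3 ≤ l₃=4 ≤ 5+2=7  ✓
parity: l₁+l₂+l₃ = 11 is odd  ✗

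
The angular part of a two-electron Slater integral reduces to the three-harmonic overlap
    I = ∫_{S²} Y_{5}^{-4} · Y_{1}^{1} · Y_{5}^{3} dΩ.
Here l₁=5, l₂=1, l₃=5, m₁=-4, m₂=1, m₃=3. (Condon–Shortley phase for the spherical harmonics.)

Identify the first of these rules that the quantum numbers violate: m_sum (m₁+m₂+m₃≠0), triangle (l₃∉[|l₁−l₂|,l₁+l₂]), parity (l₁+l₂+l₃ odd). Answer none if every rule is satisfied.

parity

azimuthal sum: -4 + 1 + 3 = 0  ✓
4 ≤ 5 ≤ 6 (triangle on l)  ✓
L = 5 + 1 + 5 = 11 (odd)  ✗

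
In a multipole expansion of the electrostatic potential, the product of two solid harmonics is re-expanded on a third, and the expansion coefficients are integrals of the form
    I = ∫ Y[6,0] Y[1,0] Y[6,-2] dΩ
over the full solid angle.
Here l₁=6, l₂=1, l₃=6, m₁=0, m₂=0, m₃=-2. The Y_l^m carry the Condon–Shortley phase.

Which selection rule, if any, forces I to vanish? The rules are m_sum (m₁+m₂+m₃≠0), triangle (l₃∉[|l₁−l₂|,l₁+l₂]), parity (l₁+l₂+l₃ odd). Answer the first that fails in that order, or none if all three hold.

azimuthal sum: 0 + 0 − 2 = -2  ✗
5 ≤ 6 ≤ 7 (triangle on l)
L = 6 + 1 + 6 = 13 (odd)

m_sum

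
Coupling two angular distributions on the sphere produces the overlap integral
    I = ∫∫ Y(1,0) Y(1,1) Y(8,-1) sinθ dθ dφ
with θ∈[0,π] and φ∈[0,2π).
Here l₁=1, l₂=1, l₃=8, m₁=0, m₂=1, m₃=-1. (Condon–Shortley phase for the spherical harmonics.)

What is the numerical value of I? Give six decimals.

l₃=8 ∉ [0,2] — triangle fails ⇒ I = 0

0.000000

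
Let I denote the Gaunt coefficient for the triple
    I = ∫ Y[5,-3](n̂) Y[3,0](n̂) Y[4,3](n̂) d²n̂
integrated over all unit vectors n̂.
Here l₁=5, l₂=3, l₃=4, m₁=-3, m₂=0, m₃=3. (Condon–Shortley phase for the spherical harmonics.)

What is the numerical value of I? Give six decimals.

Rules hold: Σm=0, L=12 even, 2≤4≤8.
N = 11·7·9 = 693
Δ = 4!·6!·2!/13! = 1/180180
Racah Σ t=1..3: t=1:−1/576 t=2:+1/144 t=3:−1/576 = 1/288
⇒ 3j(5 3 4; 0 0 0)² = 20/1001, sgn +1
Racah Σ t=2..3: t=2:+1/2880 t=3:−1/1440 = -1/2880
⇒ 3j(5 3 4; -3 0 3)² = 7/715, sgn +1
4πI² = N·(3j₀)²·(3jₘ)² = 252/1859
I = +1·√(0.135557/4π) = 0.10386175

0.103862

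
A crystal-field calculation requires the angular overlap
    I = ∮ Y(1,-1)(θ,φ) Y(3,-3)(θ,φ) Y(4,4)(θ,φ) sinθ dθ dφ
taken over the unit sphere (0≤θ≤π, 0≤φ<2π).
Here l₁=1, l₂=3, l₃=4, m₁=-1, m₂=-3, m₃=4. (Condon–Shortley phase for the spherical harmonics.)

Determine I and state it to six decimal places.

0.325735

Rules hold: Σm=0, L=8 even, 2≤4≤4.
N = 3·7·9 = 189
Δ = 0!·2!·6!/9! = 1/252
Racah Σ t=0..0: t=0:+1/36 = 1/36
⇒ 3j(1 3 4; 0 0 0)² = 4/63, sgn +1
Racah Σ t=0..0: t=0:+1/1440 = 1/1440
⇒ 3j(1 3 4; -1 -3 4)² = 1/9, sgn +1
4πI² = N·(3j₀)²·(3jₘ)² = 4/3
I = +1·√(1.33333/4π) = 0.32573501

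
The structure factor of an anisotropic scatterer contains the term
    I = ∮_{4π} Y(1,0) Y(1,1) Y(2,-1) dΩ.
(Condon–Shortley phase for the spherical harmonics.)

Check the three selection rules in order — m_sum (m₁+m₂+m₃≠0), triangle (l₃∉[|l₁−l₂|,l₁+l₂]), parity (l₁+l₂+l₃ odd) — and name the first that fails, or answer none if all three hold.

Σmᵢ = 0  ✓
l₃∈[|l₁−l₂|,l₁+l₂]=[0,2], have l₃=2  ✓
Σlᵢ = 4 ⇒ even  ✓

none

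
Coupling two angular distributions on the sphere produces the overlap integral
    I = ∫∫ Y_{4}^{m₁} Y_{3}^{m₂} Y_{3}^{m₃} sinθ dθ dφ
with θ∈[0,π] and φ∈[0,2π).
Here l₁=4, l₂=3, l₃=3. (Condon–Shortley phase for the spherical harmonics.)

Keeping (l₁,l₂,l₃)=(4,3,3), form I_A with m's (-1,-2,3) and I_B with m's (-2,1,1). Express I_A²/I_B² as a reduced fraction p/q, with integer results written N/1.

3/4

l's match ⇒ only the (l;m) 3-j factors differ between A and B.
A: triangle coeff Δ(4,3,3) = 1/34650; Σ_t [1,1]: t=1:−1/288 = -1/288; (3j)²=5/231 [(4 3 3; -1 -2 3)], sign=-1
B: triangle coeff Δ(4,3,3) = 1/34650; Σ_t [2,4]: t=2:+1/192 t=3:−1/36 t=4:+1/192 = -5/288; (3j)²=20/693 [(4 3 3; -2 1 1)], sign=-1
I_A²/I_B² = (5/231)/(20/693) = 3/4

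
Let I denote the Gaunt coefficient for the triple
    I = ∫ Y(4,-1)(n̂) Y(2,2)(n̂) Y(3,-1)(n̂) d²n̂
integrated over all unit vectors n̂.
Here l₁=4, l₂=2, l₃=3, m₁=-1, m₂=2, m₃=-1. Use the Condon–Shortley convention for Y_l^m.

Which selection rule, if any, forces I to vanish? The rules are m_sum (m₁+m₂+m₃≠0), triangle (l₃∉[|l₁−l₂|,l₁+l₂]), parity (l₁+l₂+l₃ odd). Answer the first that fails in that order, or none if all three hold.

m₁+m₂+m₃ = -1 + 2 − 1 = 0  ✓
triangle: |4−2|=2 ≤ l₃=3 ≤ 4+2=6  ✓
parity: l₁+l₂+l₃ = 9 is odd  ✗

parity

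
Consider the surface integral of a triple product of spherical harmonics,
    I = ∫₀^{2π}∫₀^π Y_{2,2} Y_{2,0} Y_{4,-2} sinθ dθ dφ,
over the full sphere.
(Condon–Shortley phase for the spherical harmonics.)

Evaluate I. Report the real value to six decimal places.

Rules hold: Σm=0, L=8 even, 0≤4≤4.
N = 5·5·9 = 225
Δ = 0!·4!·4!/9! = 1/630
Racah Σ t=0..0: t=0:+1/16 = 1/16
⇒ 3j(2 2 4; 0 0 0)² = 2/35, sgn +1
Racah Σ t=0..0: t=0:+1/96 = 1/96
⇒ 3j(2 2 4; 2 0 -2)² = 1/42, sgn +1
4πI² = N·(3j₀)²·(3jₘ)² = 15/49
I = +1·√(0.306122/4π) = 0.15607835

0.156078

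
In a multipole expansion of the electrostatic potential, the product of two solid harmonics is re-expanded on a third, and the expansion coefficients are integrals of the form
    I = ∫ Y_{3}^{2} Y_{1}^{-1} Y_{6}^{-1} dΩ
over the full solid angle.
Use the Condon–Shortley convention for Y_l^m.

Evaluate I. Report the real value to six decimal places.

0.000000

|3−1|≤6≤3+1 violated ⇒ I = 0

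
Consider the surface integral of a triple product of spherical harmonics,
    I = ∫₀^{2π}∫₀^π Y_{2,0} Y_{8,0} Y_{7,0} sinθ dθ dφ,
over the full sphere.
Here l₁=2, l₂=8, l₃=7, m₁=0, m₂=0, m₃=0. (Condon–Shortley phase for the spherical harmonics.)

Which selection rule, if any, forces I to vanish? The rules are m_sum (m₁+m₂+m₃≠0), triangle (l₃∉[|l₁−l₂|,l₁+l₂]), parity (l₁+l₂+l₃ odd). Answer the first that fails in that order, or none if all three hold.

m₁+m₂+m₃ = 0 + 0 + 0 = 0  ✓
triangle: |2−8|=6 ≤ l₃=7 ≤ 2+8=10  ✓
parity: l₁+l₂+l₃ = 17 is odd  ✗

parity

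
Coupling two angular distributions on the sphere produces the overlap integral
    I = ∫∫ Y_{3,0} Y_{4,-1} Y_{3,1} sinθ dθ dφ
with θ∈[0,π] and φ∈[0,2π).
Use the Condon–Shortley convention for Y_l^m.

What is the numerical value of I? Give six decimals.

Checks pass: Σm=0; 10 even; l₃=3∈[1,7].
(2·3+1)(2·4+1)(2·3+1) = 441
Δ: 4! 2! 4! / 11! → 1/34650
sum: t=1:−1/72 t=2:+1/16 t=3:−1/72 = 5/144
3j²(3 4 3; 0 0 0) = Δ·Π!·Σ² = 2/77  (sign -1)
sum: t=1:−1/48 t=2:+1/24 t=3:−1/288 = 5/288
3j²(3 4 3; 0 -1 1) = Δ·Π!·Σ² = 5/462  (sign +1)
combine: 4πI² = 441·2/77·5/462 = 15/121
take √, sign -1: I = -0.09932258

-0.099323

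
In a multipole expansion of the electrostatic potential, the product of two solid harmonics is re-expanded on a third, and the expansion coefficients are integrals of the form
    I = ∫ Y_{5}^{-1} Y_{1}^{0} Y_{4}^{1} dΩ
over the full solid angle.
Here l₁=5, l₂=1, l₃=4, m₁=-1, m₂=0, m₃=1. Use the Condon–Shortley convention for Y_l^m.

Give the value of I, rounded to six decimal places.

-0.240571

m-sum 0 ✓  L=10 even ✓  4≤4≤6 ✓
Π(2lᵢ+1) = 11×3×9 = 297
triangle coeff Δ(5,1,4) = 1/495
Σ_t [1,1]: t=1:−1/576 = -1/576
(3j)²=5/99 [(5 1 4; 0 0 0)], sign=-1
Σ_t [1,1]: t=1:−1/720 = -1/720
(3j)²=8/165 [(5 1 4; -1 0 1)], sign=+1
⇒ 4πI² = 8/11
I = (-1)√(8/11/(4π)) = -0.24057125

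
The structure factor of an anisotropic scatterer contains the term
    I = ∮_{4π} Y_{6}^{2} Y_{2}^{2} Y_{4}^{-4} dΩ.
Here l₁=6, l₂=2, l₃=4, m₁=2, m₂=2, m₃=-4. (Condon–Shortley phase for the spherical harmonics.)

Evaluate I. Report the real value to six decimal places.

m-sum 0 ✓  L=12 even ✓  4≤4≤8 ✓
Π(2lᵢ+1) = 13×5×9 = 585
triangle coeff Δ(6,2,4) = 1/6435
Σ_t [2,2]: t=2:+1/2304 = 1/2304
(3j)²=5/143 [(6 2 4; 0 0 0)], sign=+1
Σ_t [4,4]: t=4:+1/967680 = 1/967680
(3j)²=1/6435 [(6 2 4; 2 2 -4)], sign=+1
⇒ 4πI² = 5/1573
I = (+1)√(5/1573/(4π)) = 0.01590434

0.015904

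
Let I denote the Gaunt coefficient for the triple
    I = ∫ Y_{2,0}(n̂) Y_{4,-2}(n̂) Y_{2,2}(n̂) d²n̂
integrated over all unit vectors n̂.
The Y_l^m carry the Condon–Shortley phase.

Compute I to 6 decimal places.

0.156078

m-sum 0 ✓  L=8 even ✓  2≤2≤6 ✓
Π(2lᵢ+1) = 5×9×5 = 225
triangle coeff Δ(2,4,2) = 1/630
Σ_t [2,2]: t=2:+1/16 = 1/16
(3j)²=2/35 [(2 4 2; 0 0 0)], sign=+1
Σ_t [2,2]: t=2:+1/96 = 1/96
(3j)²=1/42 [(2 4 2; 0 -2 2)], sign=+1
⇒ 4πI² = 15/49
I = (+1)√(15/49/(4π)) = 0.15607835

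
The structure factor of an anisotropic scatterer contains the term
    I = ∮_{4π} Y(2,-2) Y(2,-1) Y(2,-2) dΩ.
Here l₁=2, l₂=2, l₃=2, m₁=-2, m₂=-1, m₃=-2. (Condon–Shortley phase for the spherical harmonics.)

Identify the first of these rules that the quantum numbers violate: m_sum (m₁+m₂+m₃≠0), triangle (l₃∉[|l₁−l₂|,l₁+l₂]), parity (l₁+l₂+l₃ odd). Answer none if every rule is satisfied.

m₁+m₂+m₃ = -2 − 1 − 2 = -5  ✗
triangle: |2−2|=0 ≤ l₃=2 ≤ 2+2=4
parity: l₁+l₂+l₃ = 6 is even

m_sum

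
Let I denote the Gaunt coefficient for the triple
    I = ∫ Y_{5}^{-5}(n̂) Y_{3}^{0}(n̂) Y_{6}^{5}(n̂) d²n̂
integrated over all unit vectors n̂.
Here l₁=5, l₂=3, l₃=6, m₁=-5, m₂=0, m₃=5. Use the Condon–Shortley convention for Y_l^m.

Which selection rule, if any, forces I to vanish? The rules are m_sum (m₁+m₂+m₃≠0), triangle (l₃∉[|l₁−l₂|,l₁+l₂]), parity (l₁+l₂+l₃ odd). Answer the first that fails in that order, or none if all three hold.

Σmᵢ = 0  ✓
l₃∈[|l₁−l₂|,l₁+l₂]=[2,8], have l₃=6  ✓
Σlᵢ = 14 ⇒ even  ✓

none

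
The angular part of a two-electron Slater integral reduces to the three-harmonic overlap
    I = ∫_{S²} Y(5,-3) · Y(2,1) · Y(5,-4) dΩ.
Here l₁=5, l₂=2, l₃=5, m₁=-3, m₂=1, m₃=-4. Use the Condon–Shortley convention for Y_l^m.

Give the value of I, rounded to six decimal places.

0.000000

-3 + 1 − 4 = -6 ≠ 0: azimuthal integral kills it; I = 0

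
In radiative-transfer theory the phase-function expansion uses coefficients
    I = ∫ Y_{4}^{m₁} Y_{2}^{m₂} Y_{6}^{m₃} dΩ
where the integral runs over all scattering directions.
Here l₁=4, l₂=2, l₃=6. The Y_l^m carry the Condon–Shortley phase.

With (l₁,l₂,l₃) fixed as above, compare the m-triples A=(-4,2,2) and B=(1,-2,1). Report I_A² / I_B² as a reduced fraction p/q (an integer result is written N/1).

1/35

Same 4,2,6: normalisation and zero-m 3j drop out of the ratio.
A: Δ: 0! 8! 4! / 13! → 1/6435; sum: t=0:+1/967680 = 1/967680; 3j²(4 2 6; -4 2 2) = Δ·Π!·Σ² = 1/6435  (sign +1)
B: Δ: 0! 8! 4! / 13! → 1/6435; sum: t=0:+1/17280 = 1/17280; 3j²(4 2 6; 1 -2 1) = Δ·Π!·Σ² = 7/1287  (sign -1)
I_A²/I_B² = (1/6435)/(7/1287) = 1/35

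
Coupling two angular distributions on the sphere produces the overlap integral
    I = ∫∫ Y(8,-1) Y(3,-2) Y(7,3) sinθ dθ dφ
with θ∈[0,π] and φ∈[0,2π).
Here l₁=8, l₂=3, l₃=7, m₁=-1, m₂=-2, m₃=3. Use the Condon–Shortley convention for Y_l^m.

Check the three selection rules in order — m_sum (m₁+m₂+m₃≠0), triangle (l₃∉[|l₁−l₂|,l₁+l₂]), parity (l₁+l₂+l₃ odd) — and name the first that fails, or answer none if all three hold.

none

azimuthal sum: -1 − 2 + 3 = 0  ✓
5 ≤ 7 ≤ 11 (triangle on l)  ✓
L = 8 + 3 + 7 = 18 (even)  ✓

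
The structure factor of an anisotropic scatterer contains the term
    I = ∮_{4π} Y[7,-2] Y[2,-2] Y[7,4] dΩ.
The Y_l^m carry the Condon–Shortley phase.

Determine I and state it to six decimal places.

Rules hold: Σm=0, L=16 even, 5≤7≤9.
N = 15·5·15 = 1125
Δ = 2!·12!·2!/17! = 1/185640
Racah Σ t=0..2: t=0:+1/2419200 t=1:−1/518400 t=2:+1/2419200 = -1/907200
⇒ 3j(7 2 7; 0 0 0)² = 56/3315, sgn +1
Racah Σ t=0..0: t=0:+1/8709120 = 1/8709120
⇒ 3j(7 2 7; -2 -2 4)² = 55/3094, sgn -1
4πI² = N·(3j₀)²·(3jₘ)² = 16500/48841
I = -1·√(0.337831/4π) = -0.16396259

-0.163963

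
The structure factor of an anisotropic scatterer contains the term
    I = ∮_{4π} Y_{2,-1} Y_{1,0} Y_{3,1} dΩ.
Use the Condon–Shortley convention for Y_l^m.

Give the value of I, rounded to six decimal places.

m-sum 0 ✓  L=6 even ✓  1≤3≤3 ✓
Π(2lᵢ+1) = 5×3×7 = 105
triangle coeff Δ(2,1,3) = 1/105
Σ_t [0,0]: t=0:+1/4 = 1/4
(3j)²=3/35 [(2 1 3; 0 0 0)], sign=-1
Σ_t [0,0]: t=0:+1/6 = 1/6
(3j)²=8/105 [(2 1 3; -1 0 1)], sign=+1
⇒ 4πI² = 24/35
I = (-1)√(24/35/(4π)) = -0.23359668

-0.233597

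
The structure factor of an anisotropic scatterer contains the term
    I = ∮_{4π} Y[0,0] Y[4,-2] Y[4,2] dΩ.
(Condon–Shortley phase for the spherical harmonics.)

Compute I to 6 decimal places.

0.282095

Rules hold: Σm=0, L=8 even, 4≤4≤4.
N = 1·9·9 = 81
Δ = 0!·0!·8!/9! = 1/9
Racah Σ t=0..0: t=0:+1/576 = 1/576
⇒ 3j(0 4 4; 0 0 0)² = 1/9, sgn +1
Racah Σ t=0..0: t=0:+1/1440 = 1/1440
⇒ 3j(0 4 4; 0 -2 2)² = 1/9, sgn +1
4πI² = N·(3j₀)²·(3jₘ)² = 1/1
I = +1·√(1/4π) = 0.28209479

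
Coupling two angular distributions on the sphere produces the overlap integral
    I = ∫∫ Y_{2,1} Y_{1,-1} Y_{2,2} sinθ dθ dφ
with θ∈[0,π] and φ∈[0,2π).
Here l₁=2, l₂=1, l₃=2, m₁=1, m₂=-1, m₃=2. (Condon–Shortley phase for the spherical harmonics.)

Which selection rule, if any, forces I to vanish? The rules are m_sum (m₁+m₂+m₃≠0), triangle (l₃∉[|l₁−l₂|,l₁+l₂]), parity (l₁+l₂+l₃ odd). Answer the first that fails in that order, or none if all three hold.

azimuthal sum: 1 − 1 + 2 = 2  ✗
1 ≤ 2 ≤ 3 (triangle on l)
L = 2 + 1 + 2 = 5 (odd)

m_sum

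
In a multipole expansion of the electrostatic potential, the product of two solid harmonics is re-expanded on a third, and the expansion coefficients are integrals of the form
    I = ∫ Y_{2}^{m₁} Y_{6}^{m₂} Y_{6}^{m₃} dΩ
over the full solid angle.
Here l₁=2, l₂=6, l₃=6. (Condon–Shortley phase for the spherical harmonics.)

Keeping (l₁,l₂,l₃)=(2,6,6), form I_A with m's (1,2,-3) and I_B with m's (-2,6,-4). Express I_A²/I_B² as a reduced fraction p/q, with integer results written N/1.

Same 2,6,6: normalisation and zero-m 3j drop out of the ratio.
A: Δ: 2! 2! 10! / 15! → 1/90090; sum: t=0:+1/161280 t=1:−1/60480 = -1/96768; 3j²(2 6 6; 1 2 -3) = Δ·Π!·Σ² = 15/1001  (sign +1)
B: Δ: 2! 2! 10! / 15! → 1/90090; sum: t=2:+1/14515200 = 1/14515200; 3j²(2 6 6; -2 6 -4) = Δ·Π!·Σ² = 2/455  (sign +1)
I_A²/I_B² = (15/1001)/(2/455) = 75/22

75/22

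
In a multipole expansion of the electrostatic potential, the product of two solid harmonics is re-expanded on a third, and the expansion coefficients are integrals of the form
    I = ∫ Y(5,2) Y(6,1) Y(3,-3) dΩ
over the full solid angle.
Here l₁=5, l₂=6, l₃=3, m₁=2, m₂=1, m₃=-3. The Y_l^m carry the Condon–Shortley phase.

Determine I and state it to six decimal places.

0.145631

Checks pass: Σm=0; 14 even; l₃=3∈[1,11].
(2·5+1)(2·6+1)(2·3+1) = 1001
Δ: 8! 2! 4! / 15! → 1/675675
sum: t=3:−1/8640 t=4:+1/2304 t=5:−1/8640 = 7/34560
3j²(5 6 3; 0 0 0) = Δ·Π!·Σ² = 7/429  (sign -1)
sum: t=3:−1/34560 = -1/34560
3j²(5 6 3; 2 1 -3) = Δ·Π!·Σ² = 7/429  (sign -1)
combine: 4πI² = 1001·7/429·7/429 = 343/1287
take √, sign +1: I = 0.14563067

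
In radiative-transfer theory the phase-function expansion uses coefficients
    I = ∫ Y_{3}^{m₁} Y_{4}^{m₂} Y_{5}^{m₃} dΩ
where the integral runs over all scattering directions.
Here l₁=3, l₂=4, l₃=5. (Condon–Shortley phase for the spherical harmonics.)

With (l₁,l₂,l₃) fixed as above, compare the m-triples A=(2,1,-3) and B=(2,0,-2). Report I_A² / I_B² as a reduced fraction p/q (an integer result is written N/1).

3/10

Shared (l₁,l₂,l₃)=(3,4,5): N and (l;000)² cancel in I_A²/I_B².
A: Δ = 2!·4!·6!/13! = 1/180180; Racah Σ t=0..1: t=0:+1/1440 t=1:−1/1152 = -1/5760; ⇒ 3j(3 4 5; 2 1 -3)² = 1/858, sgn -1
B: Δ = 2!·4!·6!/13! = 1/180180; Racah Σ t=0..1: t=0:+1/576 t=1:−1/864 = 1/1728; ⇒ 3j(3 4 5; 2 0 -2)² = 5/1287, sgn -1
I_A²/I_B² = (1/858)/(5/1287) = 3/10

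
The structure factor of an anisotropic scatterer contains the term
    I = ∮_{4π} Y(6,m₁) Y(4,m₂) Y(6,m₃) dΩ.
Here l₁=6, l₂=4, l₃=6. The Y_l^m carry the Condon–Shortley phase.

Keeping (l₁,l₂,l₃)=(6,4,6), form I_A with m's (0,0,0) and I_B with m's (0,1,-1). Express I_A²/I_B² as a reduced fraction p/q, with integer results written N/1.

42/5

l's match ⇒ only the (l;m) 3-j factors differ between A and B.
A: triangle coeff Δ(6,4,6) = 1/15315300; Σ_t [0,4]: t=0:+1/829440 t=1:−1/25920 t=2:+1/9216 t=3:−1/25920 t=4:+1/829440 = 7/207360; (3j)²=28/2431 [(6 4 6; 0 0 0)], sign=+1
B: triangle coeff Δ(6,4,6) = 1/15315300; Σ_t [1,4]: t=1:−1/103680 t=2:+1/13824 t=3:−1/17280 t=4:+1/207360 = 1/103680; (3j)²=10/7293 [(6 4 6; 0 1 -1)], sign=-1
I_A²/I_B² = (28/2431)/(10/7293) = 42/5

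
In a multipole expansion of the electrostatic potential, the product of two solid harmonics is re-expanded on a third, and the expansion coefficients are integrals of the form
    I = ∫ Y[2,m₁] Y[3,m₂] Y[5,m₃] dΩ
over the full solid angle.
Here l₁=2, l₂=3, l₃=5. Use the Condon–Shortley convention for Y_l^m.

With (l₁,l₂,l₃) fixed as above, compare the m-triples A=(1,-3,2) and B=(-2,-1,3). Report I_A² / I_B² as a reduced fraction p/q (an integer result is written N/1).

1/10

Same 2,3,5: normalisation and zero-m 3j drop out of the ratio.
A: Δ: 0! 4! 6! / 11! → 1/2310; sum: t=0:+1/4320 = 1/4320; 3j²(2 3 5; 1 -3 2) = Δ·Π!·Σ² = 1/330  (sign -1)
B: Δ: 0! 4! 6! / 11! → 1/2310; sum: t=0:+1/1152 = 1/1152; 3j²(2 3 5; -2 -1 3) = Δ·Π!·Σ² = 1/33  (sign +1)
I_A²/I_B² = (1/330)/(1/33) = 1/10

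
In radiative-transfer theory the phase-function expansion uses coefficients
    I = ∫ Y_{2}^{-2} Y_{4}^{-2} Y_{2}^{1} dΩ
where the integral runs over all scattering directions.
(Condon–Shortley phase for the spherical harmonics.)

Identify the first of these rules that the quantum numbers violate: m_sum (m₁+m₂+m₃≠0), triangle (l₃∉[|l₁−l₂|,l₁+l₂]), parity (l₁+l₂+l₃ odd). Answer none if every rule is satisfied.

Σmᵢ = -3  ✗
l₃∈[|l₁−l₂|,l₁+l₂]=[2,6], have l₃=2
Σlᵢ = 8 ⇒ even

m_sum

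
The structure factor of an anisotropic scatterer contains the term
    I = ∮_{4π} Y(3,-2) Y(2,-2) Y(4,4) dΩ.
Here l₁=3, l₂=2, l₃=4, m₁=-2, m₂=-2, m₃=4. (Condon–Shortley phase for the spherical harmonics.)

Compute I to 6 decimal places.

0.000000

Σlᵢ=9 odd — θ-integrand is odd under cosθ→−cosθ; I=0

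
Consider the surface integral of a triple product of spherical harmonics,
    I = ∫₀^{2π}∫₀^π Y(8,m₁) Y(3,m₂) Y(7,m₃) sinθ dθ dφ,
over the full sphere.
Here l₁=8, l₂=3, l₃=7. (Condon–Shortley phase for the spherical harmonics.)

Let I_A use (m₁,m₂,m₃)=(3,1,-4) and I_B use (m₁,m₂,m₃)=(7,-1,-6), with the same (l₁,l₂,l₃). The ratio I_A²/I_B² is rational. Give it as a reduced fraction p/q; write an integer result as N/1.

Same 8,3,7: normalisation and zero-m 3j drop out of the ratio.
A: Δ: 4! 12! 2! / 19! → 1/5290740; sum: t=2:+1/17418240 t=3:−1/43545600 t=4:+1/1916006400 = 67/1916006400; 3j²(8 3 7; 3 1 -4) = Δ·Π!·Σ² = 4489/352716  (sign -1)
B: Δ: 4! 12! 2! / 19! → 1/5290740; sum: t=0:+1/1916006400 t=1:−1/2874009600 = 1/5748019200; 3j²(8 3 7; 7 -1 -6) = Δ·Π!·Σ² = 13/5814  (sign -1)
I_A²/I_B² = (4489/352716)/(13/5814) = 13467/2366

13467/2366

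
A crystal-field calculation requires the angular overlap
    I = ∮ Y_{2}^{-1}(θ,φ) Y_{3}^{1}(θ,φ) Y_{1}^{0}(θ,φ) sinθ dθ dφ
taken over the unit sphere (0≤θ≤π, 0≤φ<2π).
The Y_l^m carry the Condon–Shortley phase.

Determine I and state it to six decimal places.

Checks pass: Σm=0; 6 even; l₃=1∈[1,5].
(2·2+1)(2·3+1)(2·1+1) = 105
Δ: 4! 0! 2! / 7! → 1/105
sum: t=2:+1/4 = 1/4
3j²(2 3 1; 0 0 0) = Δ·Π!·Σ² = 3/35  (sign -1)
sum: t=3:−1/6 = -1/6
3j²(2 3 1; -1 1 0) = Δ·Π!·Σ² = 8/105  (sign +1)
combine: 4πI² = 105·3/35·8/105 = 24/35
take √, sign -1: I = -0.23359668

-0.233597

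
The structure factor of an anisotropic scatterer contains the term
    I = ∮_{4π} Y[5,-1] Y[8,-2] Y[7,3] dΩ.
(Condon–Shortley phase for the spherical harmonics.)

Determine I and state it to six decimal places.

-0.121945

m-sum 0 ✓  L=20 even ✓  3≤7≤13 ✓
Π(2lᵢ+1) = 11×17×15 = 2805
triangle coeff Δ(5,8,7) = 1/814773960
Σ_t [1,5]: t=1:−1/87091200 t=2:+1/4976640 t=3:−1/2073600 t=4:+1/4976640 t=5:−1/87091200 = -1/9676800
(3j)²=360/46189 [(5 8 7; 0 0 0)], sign=+1
Σ_t [2,6]: t=2:+1/19906560 t=3:−1/6531840 t=4:+1/15482880 t=5:−1/261273600 t=6:+1/62705664000 = -377/8957952000
(3j)²=10933/1279080 [(5 8 7; -1 -2 3)], sign=-1
⇒ 4πI² = 12615/67507
I = (-1)√(12615/67507/(4π)) = -0.12194508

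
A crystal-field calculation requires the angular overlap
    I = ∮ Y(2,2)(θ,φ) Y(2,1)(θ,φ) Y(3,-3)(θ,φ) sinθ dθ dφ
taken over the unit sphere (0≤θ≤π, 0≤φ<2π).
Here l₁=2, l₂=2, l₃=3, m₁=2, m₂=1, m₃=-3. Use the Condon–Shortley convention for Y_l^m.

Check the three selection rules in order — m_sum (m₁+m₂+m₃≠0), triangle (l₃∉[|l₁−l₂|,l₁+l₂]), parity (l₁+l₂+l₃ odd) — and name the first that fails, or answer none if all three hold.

Σmᵢ = 0  ✓
l₃∈[|l₁−l₂|,l₁+l₂]=[0,4], have l₃=3  ✓
Σlᵢ = 7 ⇒ odd  ✗

parity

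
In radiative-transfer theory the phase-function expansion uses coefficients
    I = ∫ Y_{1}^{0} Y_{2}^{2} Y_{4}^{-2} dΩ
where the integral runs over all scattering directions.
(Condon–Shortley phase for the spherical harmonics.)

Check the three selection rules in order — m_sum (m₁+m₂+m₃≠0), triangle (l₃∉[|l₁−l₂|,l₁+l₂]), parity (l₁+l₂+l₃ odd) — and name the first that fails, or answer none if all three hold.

Σmᵢ = 0  ✓
l₃∈[|l₁−l₂|,l₁+l₂]=[1,3], have l₃=4  ✗
Σlᵢ = 7 ⇒ odd

triangle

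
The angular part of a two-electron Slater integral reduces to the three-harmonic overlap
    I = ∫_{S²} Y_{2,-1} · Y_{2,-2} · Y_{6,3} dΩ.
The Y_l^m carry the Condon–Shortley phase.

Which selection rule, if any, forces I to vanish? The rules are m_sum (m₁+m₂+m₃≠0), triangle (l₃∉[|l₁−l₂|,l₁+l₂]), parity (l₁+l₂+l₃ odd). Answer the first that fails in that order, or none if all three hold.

triangle

Σmᵢ = 0  ✓
l₃∈[|l₁−l₂|,l₁+l₂]=[0,4], have l₃=6  ✗
Σlᵢ = 10 ⇒ even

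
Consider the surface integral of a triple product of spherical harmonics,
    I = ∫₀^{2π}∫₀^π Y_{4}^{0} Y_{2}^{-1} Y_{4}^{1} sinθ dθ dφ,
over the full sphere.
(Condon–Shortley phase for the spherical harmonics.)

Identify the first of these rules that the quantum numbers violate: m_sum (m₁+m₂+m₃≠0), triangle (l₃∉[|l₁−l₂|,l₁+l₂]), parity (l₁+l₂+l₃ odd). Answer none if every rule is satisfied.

none

Σmᵢ = 0  ✓
l₃∈[|l₁−l₂|,l₁+l₂]=[2,6], have l₃=4  ✓
Σlᵢ = 10 ⇒ even  ✓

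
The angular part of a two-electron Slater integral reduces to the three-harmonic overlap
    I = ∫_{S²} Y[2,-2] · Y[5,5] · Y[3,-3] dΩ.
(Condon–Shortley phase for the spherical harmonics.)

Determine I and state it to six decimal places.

Checks pass: Σm=0; 10 even; l₃=3∈[3,7].
(2·2+1)(2·5+1)(2·3+1) = 385
Δ: 4! 0! 6! / 11! → 1/2310
sum: t=2:+1/144 = 1/144
3j²(2 5 3; 0 0 0) = Δ·Π!·Σ² = 10/231  (sign -1)
sum: t=4:+1/17280 = 1/17280
3j²(2 5 3; -2 5 -3) = Δ·Π!·Σ² = 1/11  (sign +1)
combine: 4πI² = 385·10/231·1/11 = 50/33
take √, sign -1: I = -0.34723469

-0.347235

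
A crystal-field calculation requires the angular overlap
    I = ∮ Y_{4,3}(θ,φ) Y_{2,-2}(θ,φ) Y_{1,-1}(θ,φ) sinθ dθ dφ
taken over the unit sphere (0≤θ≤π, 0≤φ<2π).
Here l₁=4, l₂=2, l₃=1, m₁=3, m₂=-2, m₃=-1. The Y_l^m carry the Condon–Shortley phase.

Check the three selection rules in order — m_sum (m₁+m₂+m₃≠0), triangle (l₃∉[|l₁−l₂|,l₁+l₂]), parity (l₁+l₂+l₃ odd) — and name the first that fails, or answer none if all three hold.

triangle

m₁+m₂+m₃ = 3 − 2 − 1 = 0  ✓
triangle: |4−2|=2 ≤ l₃=1 ≤ 4+2=6  ✗
parity: l₁+l₂+l₃ = 7 is odd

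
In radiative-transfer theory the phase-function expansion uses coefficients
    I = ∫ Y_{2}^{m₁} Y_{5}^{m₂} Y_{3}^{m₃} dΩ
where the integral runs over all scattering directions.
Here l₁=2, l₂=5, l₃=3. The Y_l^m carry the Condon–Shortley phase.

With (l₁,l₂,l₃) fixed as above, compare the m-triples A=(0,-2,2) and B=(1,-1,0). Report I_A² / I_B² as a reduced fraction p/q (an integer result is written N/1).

Shared (l₁,l₂,l₃)=(2,5,3): N and (l;000)² cancel in I_A²/I_B².
A: Δ = 4!·0!·6!/11! = 1/2310; Racah Σ t=2..2: t=2:+1/480 = 1/480; ⇒ 3j(2 5 3; 0 -2 2)² = 3/110, sgn -1
B: Δ = 4!·0!·6!/11! = 1/2310; Racah Σ t=1..1: t=1:−1/216 = -1/216; ⇒ 3j(2 5 3; 1 -1 0)² = 8/231, sgn +1
I_A²/I_B² = (3/110)/(8/231) = 63/80

63/80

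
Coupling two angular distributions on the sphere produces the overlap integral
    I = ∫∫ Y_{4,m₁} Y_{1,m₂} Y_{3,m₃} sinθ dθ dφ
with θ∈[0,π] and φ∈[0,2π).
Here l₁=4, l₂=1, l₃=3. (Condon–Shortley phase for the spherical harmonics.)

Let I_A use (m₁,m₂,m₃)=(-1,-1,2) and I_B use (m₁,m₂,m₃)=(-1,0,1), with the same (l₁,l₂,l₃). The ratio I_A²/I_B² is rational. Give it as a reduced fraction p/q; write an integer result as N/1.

1/5

Shared (l₁,l₂,l₃)=(4,1,3): N and (l;000)² cancel in I_A²/I_B².
A: Δ = 2!·6!·0!/9! = 1/252; Racah Σ t=0..0: t=0:+1/240 = 1/240; ⇒ 3j(4 1 3; -1 -1 2)² = 1/84, sgn -1
B: Δ = 2!·6!·0!/9! = 1/252; Racah Σ t=1..1: t=1:−1/48 = -1/48; ⇒ 3j(4 1 3; -1 0 1)² = 5/84, sgn -1
I_A²/I_B² = (1/84)/(5/84) = 1/5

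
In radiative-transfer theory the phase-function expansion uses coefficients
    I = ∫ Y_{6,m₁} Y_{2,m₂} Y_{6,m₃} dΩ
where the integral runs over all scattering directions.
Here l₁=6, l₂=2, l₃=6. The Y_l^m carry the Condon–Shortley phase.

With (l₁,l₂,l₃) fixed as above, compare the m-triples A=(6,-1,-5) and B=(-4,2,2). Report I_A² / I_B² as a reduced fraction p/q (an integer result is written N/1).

121/90

Same 6,2,6: normalisation and zero-m 3j drop out of the ratio.
A: Δ: 2! 10! 2! / 15! → 1/90090; sum: t=0:+1/7257600 = 1/7257600; 3j²(6 2 6; 6 -1 -5) = Δ·Π!·Σ² = 11/455  (sign -1)
B: Δ: 2! 10! 2! / 15! → 1/90090; sum: t=2:+1/322560 = 1/322560; 3j²(6 2 6; -4 2 2) = Δ·Π!·Σ² = 18/1001  (sign +1)
I_A²/I_B² = (11/455)/(18/1001) = 121/90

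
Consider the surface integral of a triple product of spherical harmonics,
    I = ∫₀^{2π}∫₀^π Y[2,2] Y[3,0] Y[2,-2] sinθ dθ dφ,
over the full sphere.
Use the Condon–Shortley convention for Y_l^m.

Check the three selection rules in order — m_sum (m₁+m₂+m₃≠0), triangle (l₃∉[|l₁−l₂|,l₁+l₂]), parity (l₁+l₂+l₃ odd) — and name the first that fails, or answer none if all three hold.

azimuthal sum: 2 + 0 − 2 = 0  ✓
1 ≤ 2 ≤ 5 (triangle on l)  ✓
L = 2 + 3 + 2 = 7 (odd)  ✗

parity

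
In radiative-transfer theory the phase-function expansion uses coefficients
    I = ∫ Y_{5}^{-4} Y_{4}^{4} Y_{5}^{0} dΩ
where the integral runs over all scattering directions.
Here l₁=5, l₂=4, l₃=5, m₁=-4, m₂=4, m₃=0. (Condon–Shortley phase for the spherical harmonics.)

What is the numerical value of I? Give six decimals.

0.130198

m-sum 0 ✓  L=14 even ✓  1≤5≤9 ✓
Π(2lᵢ+1) = 11×9×11 = 1089
triangle coeff Δ(5,4,5) = 1/3153150
Σ_t [0,4]: t=0:+1/69120 t=1:−1/1728 t=2:+1/576 t=3:−1/1728 t=4:+1/69120 = 7/11520
(3j)²=2/143 [(5 4 5; 0 0 0)], sign=-1
Σ_t [4,4]: t=4:+1/69120 = 1/69120
(3j)²=2/143 [(5 4 5; -4 4 0)], sign=-1
⇒ 4πI² = 36/169
I = (+1)√(36/169/(4π)) = 0.13019760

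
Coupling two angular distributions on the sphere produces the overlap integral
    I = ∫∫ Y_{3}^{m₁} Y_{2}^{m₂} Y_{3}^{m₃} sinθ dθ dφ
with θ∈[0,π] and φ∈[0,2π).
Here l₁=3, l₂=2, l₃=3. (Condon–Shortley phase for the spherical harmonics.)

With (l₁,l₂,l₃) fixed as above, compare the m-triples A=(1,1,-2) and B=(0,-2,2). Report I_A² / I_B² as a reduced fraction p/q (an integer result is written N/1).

l's match ⇒ only the (l;m) 3-j factors differ between A and B.
A: triangle coeff Δ(3,2,3) = 1/3780; Σ_t [1,2]: t=1:−1/12 t=2:+1/48 = -1/16; (3j)²=1/28 [(3 2 3; 1 1 -2)], sign=+1
B: triangle coeff Δ(3,2,3) = 1/3780; Σ_t [0,0]: t=0:+1/24 = 1/24; (3j)²=1/21 [(3 2 3; 0 -2 2)], sign=-1
I_A²/I_B² = (1/28)/(1/21) = 3/4

3/4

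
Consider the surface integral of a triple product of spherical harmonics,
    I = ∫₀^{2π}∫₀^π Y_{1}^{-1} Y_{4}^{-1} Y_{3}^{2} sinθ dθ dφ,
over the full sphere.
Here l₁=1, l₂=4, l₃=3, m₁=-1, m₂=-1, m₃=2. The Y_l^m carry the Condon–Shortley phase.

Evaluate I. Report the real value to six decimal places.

Checks pass: Σm=0; 8 even; l₃=3∈[3,5].
(2·1+1)(2·4+1)(2·3+1) = 189
Δ: 2! 0! 6! / 9! → 1/252
sum: t=1:−1/36 = -1/36
3j²(1 4 3; 0 0 0) = Δ·Π!·Σ² = 4/63  (sign +1)
sum: t=2:+1/240 = 1/240
3j²(1 4 3; -1 -1 2) = Δ·Π!·Σ² = 1/84  (sign -1)
combine: 4πI² = 189·4/63·1/84 = 1/7
take √, sign -1: I = -0.10662181

-0.106622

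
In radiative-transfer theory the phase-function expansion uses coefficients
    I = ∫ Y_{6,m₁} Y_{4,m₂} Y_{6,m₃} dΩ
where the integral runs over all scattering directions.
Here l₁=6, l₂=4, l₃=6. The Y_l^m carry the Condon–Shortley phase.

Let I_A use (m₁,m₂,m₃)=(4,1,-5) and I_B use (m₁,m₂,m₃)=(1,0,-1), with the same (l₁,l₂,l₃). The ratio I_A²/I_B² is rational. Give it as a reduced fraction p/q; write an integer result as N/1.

Same 6,4,6: normalisation and zero-m 3j drop out of the ratio.
A: Δ: 4! 8! 4! / 17! → 1/15315300; sum: t=1:−1/725760 t=2:+1/967680 = -1/2903040; 3j²(6 4 6; 4 1 -5) = Δ·Π!·Σ² = 5/3094  (sign +1)
B: Δ: 4! 8! 4! / 17! → 1/15315300; sum: t=0:+1/414720 t=1:−1/20736 t=2:+1/11520 t=3:−1/51840 t=4:+1/2903040 = 1/45360; 3j²(6 4 6; 1 0 -1) = Δ·Π!·Σ² = 1024/153153  (sign -1)
I_A²/I_B² = (5/3094)/(1024/153153) = 495/2048

495/2048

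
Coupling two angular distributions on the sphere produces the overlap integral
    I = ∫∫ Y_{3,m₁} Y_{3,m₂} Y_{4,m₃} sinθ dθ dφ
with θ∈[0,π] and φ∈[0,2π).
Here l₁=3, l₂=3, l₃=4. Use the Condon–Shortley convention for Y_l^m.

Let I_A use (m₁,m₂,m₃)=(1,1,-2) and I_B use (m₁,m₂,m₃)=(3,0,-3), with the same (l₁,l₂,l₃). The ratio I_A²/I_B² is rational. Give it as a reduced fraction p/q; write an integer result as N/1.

Same 3,3,4: normalisation and zero-m 3j drop out of the ratio.
A: Δ: 2! 4! 4! / 11! → 1/34650; sum: t=0:+1/192 t=1:−1/36 t=2:+1/192 = -5/288; 3j²(3 3 4; 1 1 -2) = Δ·Π!·Σ² = 20/693  (sign -1)
B: Δ: 2! 4! 4! / 11! → 1/34650; sum: t=0:+1/288 = 1/288; 3j²(3 3 4; 3 0 -3) = Δ·Π!·Σ² = 1/22  (sign -1)
I_A²/I_B² = (20/693)/(1/22) = 40/63

40/63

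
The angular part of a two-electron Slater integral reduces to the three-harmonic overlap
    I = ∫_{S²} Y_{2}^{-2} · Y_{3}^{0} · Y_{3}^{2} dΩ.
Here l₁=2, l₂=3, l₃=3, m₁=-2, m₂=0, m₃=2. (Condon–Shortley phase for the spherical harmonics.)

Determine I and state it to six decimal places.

-0.188063

m-sum 0 ✓  L=8 even ✓  1≤3≤5 ✓
Π(2lᵢ+1) = 5×7×7 = 245
triangle coeff Δ(2,3,3) = 1/3780
Σ_t [0,2]: t=0:+1/24 t=1:−1/4 t=2:+1/24 = -1/6
(3j)²=4/105 [(2 3 3; 0 0 0)], sign=+1
Σ_t [2,2]: t=2:+1/24 = 1/24
(3j)²=1/21 [(2 3 3; -2 0 2)], sign=-1
⇒ 4πI² = 4/9
I = (-1)√(4/9/(4π)) = -0.18806319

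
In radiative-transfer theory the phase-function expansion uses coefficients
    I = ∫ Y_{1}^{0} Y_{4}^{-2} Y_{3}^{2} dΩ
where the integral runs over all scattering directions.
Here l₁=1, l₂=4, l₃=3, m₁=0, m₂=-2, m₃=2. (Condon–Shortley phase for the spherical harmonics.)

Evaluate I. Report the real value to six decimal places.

0.213244

Rules hold: Σm=0, L=8 even, 3≤3≤5.
N = 3·9·7 = 189
Δ = 2!·0!·6!/9! = 1/252
Racah Σ t=1..1: t=1:−1/36 = -1/36
⇒ 3j(1 4 3; 0 0 0)² = 4/63, sgn +1
Racah Σ t=1..1: t=1:−1/120 = -1/120
⇒ 3j(1 4 3; 0 -2 2)² = 1/21, sgn +1
4πI² = N·(3j₀)²·(3jₘ)² = 4/7
I = +1·√(0.571429/4π) = 0.21324362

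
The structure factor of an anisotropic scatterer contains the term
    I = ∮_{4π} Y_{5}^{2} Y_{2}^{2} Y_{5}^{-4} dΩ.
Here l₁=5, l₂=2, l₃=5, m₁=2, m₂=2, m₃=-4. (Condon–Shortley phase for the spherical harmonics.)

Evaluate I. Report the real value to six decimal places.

-0.137240

Rules hold: Σm=0, L=12 even, 3≤5≤7.
N = 11·5·11 = 605
Δ = 2!·8!·2!/13! = 1/38610
Racah Σ t=0..2: t=0:+1/2880 t=1:−1/576 t=2:+1/2880 = -1/960
⇒ 3j(5 2 5; 0 0 0)² = 10/429, sgn +1
Racah Σ t=2..2: t=2:+1/20160 = 1/20160
⇒ 3j(5 2 5; 2 2 -4)² = 12/715, sgn -1
4πI² = N·(3j₀)²·(3jₘ)² = 40/169
I = -1·√(0.236686/4π) = -0.13724032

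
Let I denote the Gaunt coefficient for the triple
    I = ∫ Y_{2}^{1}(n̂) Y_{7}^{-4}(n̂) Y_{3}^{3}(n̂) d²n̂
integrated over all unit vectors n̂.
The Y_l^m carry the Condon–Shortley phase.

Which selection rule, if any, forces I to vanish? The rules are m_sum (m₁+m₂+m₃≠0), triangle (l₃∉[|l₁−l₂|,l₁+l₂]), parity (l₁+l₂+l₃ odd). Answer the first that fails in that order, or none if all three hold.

Σmᵢ = 0  ✓
l₃∈[|l₁−l₂|,l₁+l₂]=[5,9], have l₃=3  ✗
Σlᵢ = 12 ⇒ even

triangle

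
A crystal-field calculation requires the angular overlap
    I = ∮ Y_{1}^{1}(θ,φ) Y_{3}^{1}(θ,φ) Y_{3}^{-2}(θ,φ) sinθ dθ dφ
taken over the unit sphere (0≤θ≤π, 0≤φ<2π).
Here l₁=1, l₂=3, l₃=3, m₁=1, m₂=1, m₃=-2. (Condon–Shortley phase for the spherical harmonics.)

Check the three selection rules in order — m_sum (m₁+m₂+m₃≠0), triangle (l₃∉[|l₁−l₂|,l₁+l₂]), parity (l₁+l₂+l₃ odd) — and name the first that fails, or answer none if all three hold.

parity

Σmᵢ = 0  ✓
l₃∈[|l₁−l₂|,l₁+l₂]=[2,4], have l₃=3  ✓
Σlᵢ = 7 ⇒ odd  ✗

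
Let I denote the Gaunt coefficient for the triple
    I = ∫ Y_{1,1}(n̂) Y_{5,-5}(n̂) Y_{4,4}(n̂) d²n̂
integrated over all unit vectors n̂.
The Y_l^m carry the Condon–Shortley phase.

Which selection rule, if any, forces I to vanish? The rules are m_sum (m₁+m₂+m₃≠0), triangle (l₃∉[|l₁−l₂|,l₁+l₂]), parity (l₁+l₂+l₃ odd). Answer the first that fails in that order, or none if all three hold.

none

Σmᵢ = 0  ✓
l₃∈[|l₁−l₂|,l₁+l₂]=[4,6], have l₃=4  ✓
Σlᵢ = 10 ⇒ even  ✓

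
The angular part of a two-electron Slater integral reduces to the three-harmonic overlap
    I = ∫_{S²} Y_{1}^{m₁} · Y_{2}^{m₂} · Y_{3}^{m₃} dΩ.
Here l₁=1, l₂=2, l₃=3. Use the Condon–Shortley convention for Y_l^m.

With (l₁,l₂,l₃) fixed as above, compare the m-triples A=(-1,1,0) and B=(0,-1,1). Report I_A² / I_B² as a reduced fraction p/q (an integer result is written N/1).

3/8

Same 1,2,3: normalisation and zero-m 3j drop out of the ratio.
A: Δ: 0! 2! 4! / 7! → 1/105; sum: t=0:+1/12 = 1/12; 3j²(1 2 3; -1 1 0) = Δ·Π!·Σ² = 1/35  (sign -1)
B: Δ: 0! 2! 4! / 7! → 1/105; sum: t=0:+1/6 = 1/6; 3j²(1 2 3; 0 -1 1) = Δ·Π!·Σ² = 8/105  (sign +1)
I_A²/I_B² = (1/35)/(8/105) = 3/8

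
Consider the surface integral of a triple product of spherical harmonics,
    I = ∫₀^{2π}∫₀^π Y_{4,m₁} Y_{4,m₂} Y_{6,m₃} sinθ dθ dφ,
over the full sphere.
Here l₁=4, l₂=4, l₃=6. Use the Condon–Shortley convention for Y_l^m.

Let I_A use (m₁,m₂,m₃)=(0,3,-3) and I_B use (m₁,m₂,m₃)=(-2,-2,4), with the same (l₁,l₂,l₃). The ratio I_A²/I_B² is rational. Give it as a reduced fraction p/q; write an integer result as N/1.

Shared (l₁,l₂,l₃)=(4,4,6): N and (l;000)² cancel in I_A²/I_B².
A: Δ = 2!·6!·6!/15! = 1/1261260; Racah Σ t=1..2: t=1:−1/25920 t=2:+1/11520 = 1/20736; ⇒ 3j(4 4 6; 0 3 -3)² = 5/429, sgn -1
B: Δ = 2!·6!·6!/15! = 1/1261260; Racah Σ t=0..2: t=0:+1/69120 t=1:−1/14400 t=2:+1/69120 = -7/172800; ⇒ 3j(4 4 6; -2 -2 4)² = 14/715, sgn -1
I_A²/I_B² = (5/429)/(14/715) = 25/42

25/42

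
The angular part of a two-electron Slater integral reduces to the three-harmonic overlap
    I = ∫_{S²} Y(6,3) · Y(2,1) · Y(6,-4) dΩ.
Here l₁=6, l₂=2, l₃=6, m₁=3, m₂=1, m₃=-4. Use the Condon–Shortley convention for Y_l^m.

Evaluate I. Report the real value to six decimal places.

Rules hold: Σm=0, L=14 even, 4≤6≤8.
N = 13·5·13 = 845
Δ = 2!·10!·2!/15! = 1/90090
Racah Σ t=0..2: t=0:+1/69120 t=1:−1/14400 t=2:+1/69120 = -7/172800
⇒ 3j(6 2 6; 0 0 0)² = 14/715, sgn -1
Racah Σ t=1..2: t=1:−1/161280 t=2:+1/725760 = -1/207360
⇒ 3j(6 2 6; 3 1 -4)² = 7/286, sgn -1
4πI² = N·(3j₀)²·(3jₘ)² = 49/121
I = +1·√(0.404959/4π) = 0.17951487

0.179515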